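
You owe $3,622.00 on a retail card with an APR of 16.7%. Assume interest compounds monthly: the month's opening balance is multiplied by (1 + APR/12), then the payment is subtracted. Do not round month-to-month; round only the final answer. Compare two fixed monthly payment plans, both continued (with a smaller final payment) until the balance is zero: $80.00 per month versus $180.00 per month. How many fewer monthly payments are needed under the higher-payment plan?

48 fewer payments

Monthly rate r = 16.7%/12 = 1.39167% = 0.0139167.
At $80.00/mo: n = ⌈−ln(1 − rB₀/P)/ln(1+r)⌉ = 72 payments (last $76.37); total interest = total paid − $3,622.00 = $2,134.37.
At $180.00/mo: 24 payments (last $139.25); total interest $657.25.
Payments saved = 72 − 24 = 48.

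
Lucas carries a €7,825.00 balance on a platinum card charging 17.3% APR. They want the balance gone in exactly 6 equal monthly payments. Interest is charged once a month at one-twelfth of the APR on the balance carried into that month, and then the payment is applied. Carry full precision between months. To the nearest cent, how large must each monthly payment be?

€1,370.76

Monthly rate r = 17.3%/12 = 1.44167% = 0.0144167.
Level-payment amortization: P = B₀·r / (1 − (1+r)^(−n)) = 7825.00·0.0144167 / (1 − 1.01442^(−6)).
Denominator 1 − (1+r)^(−6) = 0.0822978605.
P = 112.81 / 0.0822978605 ≈ 1370.76.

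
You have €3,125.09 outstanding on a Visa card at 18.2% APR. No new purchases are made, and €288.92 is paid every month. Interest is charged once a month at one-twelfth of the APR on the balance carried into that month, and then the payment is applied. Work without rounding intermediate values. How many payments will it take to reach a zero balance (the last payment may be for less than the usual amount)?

12 months

Monthly rate r = 18.2%/12 = 1.51667% = 0.0151667.
Recurrence: B ← B·(1+r) − €288.92.
Month 1: interest €47.40; balance after payment €2,883.57.
Month 2: interest €43.73; balance after payment €2,638.38.
Closed form: n = −ln(1 − rB₀/P)/ln(1+r) = −ln(0.83595)/ln(1.01517) ≈ 11.904, so the balance reaches zero during payment 12.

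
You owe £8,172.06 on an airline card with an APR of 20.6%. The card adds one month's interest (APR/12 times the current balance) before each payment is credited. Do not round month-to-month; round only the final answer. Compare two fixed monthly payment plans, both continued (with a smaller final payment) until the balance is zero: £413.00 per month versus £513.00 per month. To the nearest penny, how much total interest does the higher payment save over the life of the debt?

Monthly rate r = 20.6%/12 = 1.71667% = 0.0171667.
At £413.00/mo: n = ⌈−ln(1 − rB₀/P)/ln(1+r)⌉ = 25 payments (last £159.13); total interest = total paid − £8,172.06 = £1,899.07.
At £513.00/mo: 19 payments (last £395.28); total interest £1,457.22.
Interest saved = £1,899.07 − £1,457.22 = £441.85.

£441.85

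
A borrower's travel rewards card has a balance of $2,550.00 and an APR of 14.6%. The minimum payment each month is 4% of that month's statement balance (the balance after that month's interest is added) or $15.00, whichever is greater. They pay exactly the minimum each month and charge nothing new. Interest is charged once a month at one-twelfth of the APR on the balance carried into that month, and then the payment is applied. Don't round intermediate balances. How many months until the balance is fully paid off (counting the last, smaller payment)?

Monthly rate r = 14.6%/12 = 1.21667% = 0.0121667.
While 4% of the post-interest balance exceeds $15.00, each month B ← (B·(1+r))·(1 − 0.04), i.e. B shrinks by the factor (1+r)·0.96 = 0.97168.
This holds for months 1–68. Entering month 69 the balance is $361.51; 4% of the post-interest balance is now below $15.00, so the flat $15.00 minimum applies from here.
From month 69 a fixed $15.00 at rate r clears $361.51 in 29 more payments. Total: 68 + 29 = 97 months.

97 months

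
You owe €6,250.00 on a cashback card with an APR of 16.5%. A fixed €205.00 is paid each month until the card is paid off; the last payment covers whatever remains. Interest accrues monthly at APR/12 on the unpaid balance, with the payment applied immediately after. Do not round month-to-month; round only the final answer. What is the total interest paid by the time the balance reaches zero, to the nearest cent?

Monthly rate r = 16.5%/12 = 1.375% = 0.01375.
Payoff takes n = ⌈−ln(1 − rB₀/P)/ln(1+r)⌉ = ⌈39.788⌉ = 40 payments; the last is €161.83.
Total paid = 39·€205.00 + €161.83 = €8,156.83.
Total interest = total paid − principal = €8,156.83 − €6,250.00 = €1,906.83.

€1,906.83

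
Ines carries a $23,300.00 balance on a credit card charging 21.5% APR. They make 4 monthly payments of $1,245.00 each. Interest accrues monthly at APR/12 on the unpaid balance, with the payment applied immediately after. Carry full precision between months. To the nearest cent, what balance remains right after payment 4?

Monthly rate r = 21.5%/12 = 1.79167% = 0.0179167.
Each month: B ← B·(1+r) − $1,245.00.
Month 1: interest $417.46; balance after payment $22,472.46.
Month 2: interest $402.63; balance after payment $21,630.09.
Month 3: interest $387.54; balance after payment $20,772.63.
Month 4: interest $372.18; balance after payment $19,899.81.

$19,899.81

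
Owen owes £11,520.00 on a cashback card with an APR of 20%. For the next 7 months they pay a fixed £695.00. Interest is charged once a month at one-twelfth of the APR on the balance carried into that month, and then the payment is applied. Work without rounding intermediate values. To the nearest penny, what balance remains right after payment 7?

£7,817.98

Monthly rate r = 20%/12 = 1.66667% = 0.0166667.
Each month: B ← B·(1+r) − £695.00.
Month 1: interest £192.00; balance after payment £11,017.00.
Month 2: interest £183.62; balance after payment £10,505.62.
Month 3: interest £175.09; balance after payment £9,985.71.
Month 4: interest £166.43; balance after payment £9,457.14.
Month 5: interest £157.62; balance after payment £8,919.76.
Month 6: interest £148.66; balance after payment £8,373.42.
Month 7: interest £139.56; balance after payment £7,817.98.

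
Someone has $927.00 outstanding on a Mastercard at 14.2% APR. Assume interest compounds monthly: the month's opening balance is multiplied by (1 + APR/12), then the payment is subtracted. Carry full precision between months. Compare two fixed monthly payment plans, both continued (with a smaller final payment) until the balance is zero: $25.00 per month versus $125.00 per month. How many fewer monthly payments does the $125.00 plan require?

Monthly rate r = 14.2%/12 = 1.18333% = 0.0118333.
At $25.00/mo: n = ⌈−ln(1 − rB₀/P)/ln(1+r)⌉ = 50 payments (last $2.59); total interest = total paid − $927.00 = $300.59.
At $125.00/mo: 8 payments (last $101.07); total interest $49.07.
Payments saved = 50 − 8 = 42.

42 fewer payments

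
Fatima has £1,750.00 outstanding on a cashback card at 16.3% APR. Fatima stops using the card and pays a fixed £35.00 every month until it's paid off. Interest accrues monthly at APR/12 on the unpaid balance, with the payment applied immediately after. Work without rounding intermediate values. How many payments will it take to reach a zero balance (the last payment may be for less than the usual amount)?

85 months

Monthly rate r = 16.3%/12 = 1.35833% = 0.0135833.
Recurrence: B ← B·(1+r) − £35.00.
Month 1: interest £23.77; balance after payment £1,738.77.
Month 2: interest £23.62; balance after payment £1,727.39.
Closed form: n = −ln(1 − rB₀/P)/ln(1+r) = −ln(0.32083)/ln(1.01358) ≈ 84.260, so the balance reaches zero during payment 85.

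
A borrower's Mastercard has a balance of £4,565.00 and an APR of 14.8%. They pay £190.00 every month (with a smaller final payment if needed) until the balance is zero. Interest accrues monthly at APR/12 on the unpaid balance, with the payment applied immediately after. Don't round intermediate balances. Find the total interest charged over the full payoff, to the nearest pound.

Monthly rate r = 14.8%/12 = 1.23333% = 0.0123333.
Payoff takes n = ⌈−ln(1 − rB₀/P)/ln(1+r)⌉ = ⌈28.670⌉ = 29 payments; the last is £127.62.
Total paid = 28·£190.00 + £127.62 = £5,447.62.
Total interest = total paid − principal = £5,447.62 − £4,565.00 = £882.62.

£883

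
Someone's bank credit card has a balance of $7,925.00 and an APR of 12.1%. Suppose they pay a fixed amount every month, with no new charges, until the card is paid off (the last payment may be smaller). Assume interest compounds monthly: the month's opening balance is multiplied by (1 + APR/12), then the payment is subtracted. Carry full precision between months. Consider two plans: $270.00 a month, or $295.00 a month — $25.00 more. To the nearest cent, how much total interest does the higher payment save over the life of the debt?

$154.50

Monthly rate r = 12.1%/12 = 1.00833% = 0.0100833.
At $270.00/mo: n = ⌈−ln(1 − rB₀/P)/ln(1+r)⌉ = 35 payments (last $264.03); total interest = total paid − $7,925.00 = $1,519.03.
At $295.00/mo: 32 payments (last $144.53); total interest $1,364.53.
Interest saved = $1,519.03 − $1,364.53 = $154.50.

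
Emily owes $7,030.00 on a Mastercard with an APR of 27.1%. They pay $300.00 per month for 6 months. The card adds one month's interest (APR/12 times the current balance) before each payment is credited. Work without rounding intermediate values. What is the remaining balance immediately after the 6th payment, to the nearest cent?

Monthly rate r = 27.1%/12 = 2.25833% = 0.0225833.
Each month: B ← B·(1+r) − $300.00.
Month 1: interest $158.76; balance after payment $6,888.76.
Month 2: interest $155.57; balance after payment $6,744.33.
Month 3: interest $152.31; balance after payment $6,596.64.
Month 4: interest $148.97; balance after payment $6,445.62.
Month 5: interest $145.56; balance after payment $6,291.18.
Month 6: interest $142.08; balance after payment $6,133.25.

$6,133.25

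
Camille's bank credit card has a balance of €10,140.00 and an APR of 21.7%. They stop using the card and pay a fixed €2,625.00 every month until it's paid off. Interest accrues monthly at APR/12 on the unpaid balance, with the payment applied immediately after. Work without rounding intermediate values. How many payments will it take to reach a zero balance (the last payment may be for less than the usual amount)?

Monthly rate r = 21.7%/12 = 1.80833% = 0.0180833.
Recurrence: B ← B·(1+r) − €2,625.00.
Month 1: interest €183.37; balance after payment €7,698.36.
Month 2: interest €139.21; balance after payment €5,212.58.
Month 3: interest €94.26; balance after payment €2,681.84.
Month 4: interest €48.50; balance after payment €105.33.
Month 5: interest €1.90; balance after payment €0.00.

5 months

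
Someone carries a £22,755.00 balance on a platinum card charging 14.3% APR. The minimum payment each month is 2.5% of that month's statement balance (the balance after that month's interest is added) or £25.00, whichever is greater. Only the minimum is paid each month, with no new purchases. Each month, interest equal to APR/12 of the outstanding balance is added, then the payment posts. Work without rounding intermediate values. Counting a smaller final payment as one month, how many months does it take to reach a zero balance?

Monthly rate r = 14.3%/12 = 1.19167% = 0.0119167.
While 2.5% of the post-interest balance exceeds £25.00, each month B ← (B·(1+r))·(1 − 0.025), i.e. B shrinks by the factor (1+r)·0.975 = 0.98662.
This holds for months 1–233. Entering month 234 the balance is £986.00; 2.5% of the post-interest balance is now below £25.00, so the flat £25.00 minimum applies from here.
From month 234 a fixed £25.00 at rate r clears £986.00 in 54 more payments. Total: 233 + 54 = 287 months.

287 months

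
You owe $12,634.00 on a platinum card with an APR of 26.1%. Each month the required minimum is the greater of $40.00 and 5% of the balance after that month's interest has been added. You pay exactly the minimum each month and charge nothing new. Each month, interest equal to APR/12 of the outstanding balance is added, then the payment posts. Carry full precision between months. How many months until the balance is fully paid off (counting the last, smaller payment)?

120 months

Monthly rate r = 26.1%/12 = 2.175% = 0.02175.
While 5% of the post-interest balance exceeds $40.00, each month B ← (B·(1+r))·(1 − 0.05), i.e. B shrinks by the factor (1+r)·0.95 = 0.97066.
This holds for months 1–94. Entering month 95 the balance is $769.05; 5% of the post-interest balance is now below $40.00, so the flat $40.00 minimum applies from here.
From month 95 a fixed $40.00 at rate r clears $769.05 in 26 more payments. Total: 94 + 26 = 120 months.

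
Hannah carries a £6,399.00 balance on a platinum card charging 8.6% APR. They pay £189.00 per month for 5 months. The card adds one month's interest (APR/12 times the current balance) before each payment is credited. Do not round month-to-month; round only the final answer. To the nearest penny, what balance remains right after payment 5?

Monthly rate r = 8.6%/12 = 0.716667% = 0.00716667.
Each month: B ← B·(1+r) − £189.00.
Month 1: interest £45.86; balance after payment £6,255.86.
Month 2: interest £44.83; balance after payment £6,111.69.
Month 3: interest £43.80; balance after payment £5,966.49.
Month 4: interest £42.76; balance after payment £5,820.25.
Month 5: interest £41.71; balance after payment £5,672.97.

£5,672.97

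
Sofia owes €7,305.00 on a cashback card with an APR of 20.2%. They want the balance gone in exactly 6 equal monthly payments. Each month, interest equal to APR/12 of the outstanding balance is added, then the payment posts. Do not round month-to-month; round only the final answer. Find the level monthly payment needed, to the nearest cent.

Monthly rate r = 20.2%/12 = 1.68333% = 0.0168333.
Level-payment amortization: P = B₀·r / (1 − (1+r)^(−n)) = 7305.00·0.0168333 / (1 − 1.01683^(−6)).
Denominator 1 − (1+r)^(−6) = 0.0953067451.
P = 122.967 / 0.0953067451 ≈ 1290.23.

€1,290.23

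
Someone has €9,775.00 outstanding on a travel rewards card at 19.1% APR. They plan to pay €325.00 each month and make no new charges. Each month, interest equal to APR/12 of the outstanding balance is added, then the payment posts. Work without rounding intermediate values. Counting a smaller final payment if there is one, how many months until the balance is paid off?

Monthly rate r = 19.1%/12 = 1.59167% = 0.0159167.
Recurrence: B ← B·(1+r) − €325.00.
Month 1: interest €155.59; balance after payment €9,605.59.
Month 2: interest €152.89; balance after payment €9,433.47.
Closed form: n = −ln(1 − rB₀/P)/ln(1+r) = −ln(0.52128)/ln(1.01592) ≈ 41.255, so the balance reaches zero during payment 42.

42 payments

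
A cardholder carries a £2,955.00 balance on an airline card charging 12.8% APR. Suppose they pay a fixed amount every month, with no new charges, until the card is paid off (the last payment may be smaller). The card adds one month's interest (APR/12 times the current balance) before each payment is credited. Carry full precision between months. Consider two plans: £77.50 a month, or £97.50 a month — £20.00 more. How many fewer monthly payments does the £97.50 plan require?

13 fewer payments

Monthly rate r = 12.8%/12 = 1.06667% = 0.0106667.
At £77.50/mo: n = ⌈−ln(1 − rB₀/P)/ln(1+r)⌉ = 50 payments (last £15.94); total interest = total paid − £2,955.00 = £858.44.
At £97.50/mo: 37 payments (last £78.51); total interest £633.51.
Payments saved = 50 − 37 = 13.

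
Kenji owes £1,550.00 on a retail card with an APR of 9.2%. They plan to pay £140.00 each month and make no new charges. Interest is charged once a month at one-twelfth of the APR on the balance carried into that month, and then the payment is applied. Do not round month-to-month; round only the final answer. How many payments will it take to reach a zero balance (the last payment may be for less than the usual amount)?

12 payments

Monthly rate r = 9.2%/12 = 0.766667% = 0.00766667.
Recurrence: B ← B·(1+r) − £140.00.
Month 1: interest £11.88; balance after payment £1,421.88.
Month 2: interest £10.90; balance after payment £1,292.78.
Closed form: n = −ln(1 − rB₀/P)/ln(1+r) = −ln(0.91512)/ln(1.00767) ≈ 11.614, so the balance reaches zero during payment 12.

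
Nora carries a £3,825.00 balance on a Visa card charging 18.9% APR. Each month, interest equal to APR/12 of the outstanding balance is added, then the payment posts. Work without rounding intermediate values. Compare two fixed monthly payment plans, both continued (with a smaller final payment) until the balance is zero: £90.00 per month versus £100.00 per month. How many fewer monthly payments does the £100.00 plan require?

Monthly rate r = 18.9%/12 = 1.575% = 0.01575.
At £90.00/mo: n = ⌈−ln(1 − rB₀/P)/ln(1+r)⌉ = 71 payments (last £74.18); total interest = total paid − £3,825.00 = £2,549.18.
At £100.00/mo: 60 payments (last £2.55); total interest £2,077.55.
Payments saved = 71 − 60 = 11.

11 fewer payments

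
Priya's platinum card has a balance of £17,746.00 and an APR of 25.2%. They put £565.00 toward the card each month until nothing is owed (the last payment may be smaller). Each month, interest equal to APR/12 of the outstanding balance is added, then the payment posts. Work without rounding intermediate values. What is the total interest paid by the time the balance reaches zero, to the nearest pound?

Monthly rate r = 25.2%/12 = 2.1% = 0.021.
Payoff takes n = ⌈−ln(1 − rB₀/P)/ln(1+r)⌉ = ⌈51.851⌉ = 52 payments; the last is £481.47.
Total paid = 51·£565.00 + £481.47 = £29,296.47.
Total interest = total paid − principal = £29,296.47 − £17,746.00 = £11,550.47.

£11,550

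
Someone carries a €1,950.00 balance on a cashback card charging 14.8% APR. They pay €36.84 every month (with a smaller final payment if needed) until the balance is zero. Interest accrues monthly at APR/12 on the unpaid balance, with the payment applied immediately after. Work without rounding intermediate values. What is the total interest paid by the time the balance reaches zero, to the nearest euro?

€1,230

Monthly rate r = 14.8%/12 = 1.23333% = 0.0123333.
Payoff takes n = ⌈−ln(1 − rB₀/P)/ln(1+r)⌉ = ⌈86.305⌉ = 87 payments; the last is €11.29.
Total paid = 86·€36.84 + €11.29 = €3,179.53.
Total interest = total paid − principal = €3,179.53 − €1,950.00 = €1,229.53.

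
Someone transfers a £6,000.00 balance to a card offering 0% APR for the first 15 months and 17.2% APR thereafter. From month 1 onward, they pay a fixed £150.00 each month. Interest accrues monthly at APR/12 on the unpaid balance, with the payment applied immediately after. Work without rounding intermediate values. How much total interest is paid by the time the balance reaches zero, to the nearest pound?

£927

Promo months 1–15 at r₀ = 0%/12 = 0; months 16+ at r₁ = 17.2%/12 = 0.0143333.
After month 15 (no interest yet): B = £6,000.00 − 15·£150.00 = £3,750.00.
Then at r₁ with £150.00/mo: n₂ = −ln(1 − r₁·B/P)/ln(1+r₁) ≈ 31.18 → 32 more payments.
Total paid = 46·£150.00 + £26.58 = £6,926.58; interest = £6,926.58 − £6,000.00 = £926.58.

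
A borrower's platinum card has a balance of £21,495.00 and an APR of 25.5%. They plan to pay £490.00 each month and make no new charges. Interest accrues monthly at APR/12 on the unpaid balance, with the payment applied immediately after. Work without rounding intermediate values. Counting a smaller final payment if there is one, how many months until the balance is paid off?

Monthly rate r = 25.5%/12 = 2.125% = 0.02125.
Recurrence: B ← B·(1+r) − £490.00.
Month 1: interest £456.77; balance after payment £21,461.77.
Month 2: interest £456.06; balance after payment £21,427.83.
Closed form: n = −ln(1 − rB₀/P)/ln(1+r) = −ln(0.067819)/ln(1.02125) ≈ 127.972, so the balance reaches zero during payment 128.

128 payments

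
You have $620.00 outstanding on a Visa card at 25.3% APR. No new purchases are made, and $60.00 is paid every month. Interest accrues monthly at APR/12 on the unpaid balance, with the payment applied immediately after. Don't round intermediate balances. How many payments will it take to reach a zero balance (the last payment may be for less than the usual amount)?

12 months

Monthly rate r = 25.3%/12 = 2.10833% = 0.0210833.
Recurrence: B ← B·(1+r) − $60.00.
Month 1: interest $13.07; balance after payment $573.07.
Month 2: interest $12.08; balance after payment $525.15.
Closed form: n = −ln(1 − rB₀/P)/ln(1+r) = −ln(0.78214)/ln(1.02108) ≈ 11.777, so the balance reaches zero during payment 12.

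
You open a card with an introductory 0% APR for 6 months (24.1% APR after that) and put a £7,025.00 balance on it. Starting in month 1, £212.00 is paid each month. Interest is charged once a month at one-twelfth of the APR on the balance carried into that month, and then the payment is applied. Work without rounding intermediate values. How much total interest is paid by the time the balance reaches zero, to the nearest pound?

£2,643

Promo months 1–6 at r₀ = 0%/12 = 0; months 7+ at r₁ = 24.1%/12 = 0.0200833.
After month 6 (no interest yet): B = £7,025.00 − 6·£212.00 = £5,753.00.
Then at r₁ with £212.00/mo: n₂ = −ln(1 − r₁·B/P)/ln(1+r₁) ≈ 39.60 → 40 more payments.
Total paid = 45·£212.00 + £128.05 = £9,668.05; interest = £9,668.05 − £7,025.00 = £2,643.05.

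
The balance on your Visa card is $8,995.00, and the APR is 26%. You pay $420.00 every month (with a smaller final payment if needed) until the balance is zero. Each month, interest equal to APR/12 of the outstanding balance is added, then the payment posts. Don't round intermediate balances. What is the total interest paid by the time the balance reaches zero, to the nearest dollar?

$3,226

Monthly rate r = 26%/12 = 2.16667% = 0.0216667.
Payoff takes n = ⌈−ln(1 − rB₀/P)/ln(1+r)⌉ = ⌈29.096⌉ = 30 payments; the last is $40.55.
Total paid = 29·$420.00 + $40.55 = $12,220.55.
Total interest = total paid − principal = $12,220.55 − $8,995.00 = $3,225.55.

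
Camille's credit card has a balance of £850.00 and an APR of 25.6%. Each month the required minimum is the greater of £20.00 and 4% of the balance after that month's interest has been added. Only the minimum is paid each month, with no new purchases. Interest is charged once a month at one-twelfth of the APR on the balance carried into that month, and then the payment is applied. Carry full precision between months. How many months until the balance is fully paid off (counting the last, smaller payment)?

63 months

Monthly rate r = 25.6%/12 = 2.13333% = 0.0213333.
While 4% of the post-interest balance exceeds £20.00, each month B ← (B·(1+r))·(1 − 0.04), i.e. B shrinks by the factor (1+r)·0.96 = 0.98048.
This holds for months 1–28. Entering month 29 the balance is £489.44; 4% of the post-interest balance is now below £20.00, so the flat £20.00 minimum applies from here.
From month 29 a fixed £20.00 at rate r clears £489.44 in 35 more payments. Total: 28 + 35 = 63 months.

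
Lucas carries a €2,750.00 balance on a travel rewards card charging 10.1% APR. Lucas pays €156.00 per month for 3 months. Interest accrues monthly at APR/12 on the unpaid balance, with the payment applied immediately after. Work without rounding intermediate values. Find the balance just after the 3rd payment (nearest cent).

€2,348.07

Monthly rate r = 10.1%/12 = 0.841667% = 0.00841667.
Each month: B ← B·(1+r) − €156.00.
Month 1: interest €23.15; balance after payment €2,617.15.
Month 2: interest €22.03; balance after payment €2,483.17.
Month 3: interest €20.90; balance after payment €2,348.07.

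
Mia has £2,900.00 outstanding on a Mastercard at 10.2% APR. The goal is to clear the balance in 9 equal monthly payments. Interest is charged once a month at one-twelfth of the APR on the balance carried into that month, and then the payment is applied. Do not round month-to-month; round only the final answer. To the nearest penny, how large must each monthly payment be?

£336.07

Monthly rate r = 10.2%/12 = 0.85% = 0.0085.
Level-payment amortization: P = B₀·r / (1 − (1+r)^(−n)) = 2900.00·0.0085 / (1 − 1.0085^(−9)).
Denominator 1 − (1+r)^(−9) = 0.0733475527.
P = 24.65 / 0.0733475527 ≈ 336.07.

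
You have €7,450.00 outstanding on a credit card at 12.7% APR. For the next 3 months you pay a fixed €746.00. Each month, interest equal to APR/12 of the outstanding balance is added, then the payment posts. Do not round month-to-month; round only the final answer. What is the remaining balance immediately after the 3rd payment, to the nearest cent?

€5,427.28

Monthly rate r = 12.7%/12 = 1.05833% = 0.0105833.
Each month: B ← B·(1+r) − €746.00.
Month 1: interest €78.85; balance after payment €6,782.85.
Month 2: interest €71.79; balance after payment €6,108.63.
Month 3: interest €64.65; balance after payment €5,427.28.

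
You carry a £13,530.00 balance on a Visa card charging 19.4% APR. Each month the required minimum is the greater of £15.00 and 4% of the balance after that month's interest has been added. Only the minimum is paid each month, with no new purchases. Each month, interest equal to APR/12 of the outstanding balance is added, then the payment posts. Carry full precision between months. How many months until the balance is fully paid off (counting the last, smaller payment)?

177 months

Monthly rate r = 19.4%/12 = 1.61667% = 0.0161667.
While 4% of the post-interest balance exceeds £15.00, each month B ← (B·(1+r))·(1 − 0.04), i.e. B shrinks by the factor (1+r)·0.96 = 0.97552.
This holds for months 1–146. Entering month 147 the balance is £362.89; 4% of the post-interest balance is now below £15.00, so the flat £15.00 minimum applies from here.
From month 147 a fixed £15.00 at rate r clears £362.89 in 31 more payments. Total: 146 + 31 = 177 months.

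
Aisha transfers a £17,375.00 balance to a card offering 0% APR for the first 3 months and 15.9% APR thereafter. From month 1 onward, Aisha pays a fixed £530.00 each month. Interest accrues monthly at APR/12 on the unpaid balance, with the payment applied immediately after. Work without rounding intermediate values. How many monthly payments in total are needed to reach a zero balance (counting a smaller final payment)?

Promo months 1–3 at r₀ = 0%/12 = 0; months 4+ at r₁ = 15.9%/12 = 0.01325.
After month 3 (no interest yet): B = £17,375.00 − 3·£530.00 = £15,785.00.
Then at r₁ with £530.00/mo: n₂ = −ln(1 − r₁·B/P)/ln(1+r₁) ≈ 38.13 → 39 more payments.

42 months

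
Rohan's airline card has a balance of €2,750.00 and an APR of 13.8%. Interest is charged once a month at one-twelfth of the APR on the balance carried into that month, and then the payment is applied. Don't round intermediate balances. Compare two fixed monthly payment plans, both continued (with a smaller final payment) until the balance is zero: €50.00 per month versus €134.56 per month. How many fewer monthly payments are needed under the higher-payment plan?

Monthly rate r = 13.8%/12 = 1.15% = 0.0115.
At €50.00/mo: n = ⌈−ln(1 − rB₀/P)/ln(1+r)⌉ = 88 payments (last €27.36); total interest = total paid − €2,750.00 = €1,627.36.
At €134.56/mo: 24 payments (last €58.11); total interest €402.99.
Payments saved = 88 − 24 = 64.

64 fewer payments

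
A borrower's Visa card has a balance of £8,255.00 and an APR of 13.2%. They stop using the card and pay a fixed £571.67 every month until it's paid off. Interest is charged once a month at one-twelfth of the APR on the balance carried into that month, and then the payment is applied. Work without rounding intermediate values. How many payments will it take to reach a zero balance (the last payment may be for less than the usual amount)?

16 payments

Monthly rate r = 13.2%/12 = 1.1% = 0.011.
Recurrence: B ← B·(1+r) − £571.67.
Month 1: interest £90.80; balance after payment £7,774.14.
Month 2: interest £85.52; balance after payment £7,287.98.
Closed form: n = −ln(1 − rB₀/P)/ln(1+r) = −ln(0.84116)/ln(1.011) ≈ 15.811, so the balance reaches zero during payment 16.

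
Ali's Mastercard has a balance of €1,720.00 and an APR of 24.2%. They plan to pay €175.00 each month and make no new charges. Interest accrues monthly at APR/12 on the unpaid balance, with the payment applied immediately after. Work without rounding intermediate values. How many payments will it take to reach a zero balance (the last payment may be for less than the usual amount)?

12 months

Monthly rate r = 24.2%/12 = 2.01667% = 0.0201667.
Recurrence: B ← B·(1+r) − €175.00.
Month 1: interest €34.69; balance after payment €1,579.69.
Month 2: interest €31.86; balance after payment €1,436.54.
Closed form: n = −ln(1 − rB₀/P)/ln(1+r) = −ln(0.80179)/ln(1.02017) ≈ 11.064, so the balance reaches zero during payment 12.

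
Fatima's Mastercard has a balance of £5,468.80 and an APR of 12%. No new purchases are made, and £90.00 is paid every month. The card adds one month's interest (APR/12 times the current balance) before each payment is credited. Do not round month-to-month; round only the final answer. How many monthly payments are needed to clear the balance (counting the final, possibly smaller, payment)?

95 months

Monthly rate r = 12%/12 = 1% = 0.01.
Recurrence: B ← B·(1+r) − £90.00.
Month 1: interest £54.69; balance after payment £5,433.49.
Month 2: interest £54.33; balance after payment £5,397.82.
Closed form: n = −ln(1 − rB₀/P)/ln(1+r) = −ln(0.39236)/ln(1.01) ≈ 94.026, so the balance reaches zero during payment 95.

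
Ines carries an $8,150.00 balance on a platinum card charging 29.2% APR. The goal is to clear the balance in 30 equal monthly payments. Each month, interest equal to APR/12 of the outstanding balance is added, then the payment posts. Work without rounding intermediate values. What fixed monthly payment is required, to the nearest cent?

$385.93

Monthly rate r = 29.2%/12 = 2.43333% = 0.0243333.
Level-payment amortization: P = B₀·r / (1 − (1+r)^(−n)) = 8150.00·0.0243333 / (1 − 1.02433^(−30)).
Denominator 1 − (1+r)^(−30) = 0.513860585.
P = 198.317 / 0.513860585 ≈ 385.93.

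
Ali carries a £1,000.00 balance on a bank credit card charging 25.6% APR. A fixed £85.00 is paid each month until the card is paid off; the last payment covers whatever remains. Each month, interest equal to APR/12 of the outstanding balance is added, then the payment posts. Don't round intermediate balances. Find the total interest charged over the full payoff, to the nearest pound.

Monthly rate r = 25.6%/12 = 2.13333% = 0.0213333.
Payoff takes n = ⌈−ln(1 − rB₀/P)/ln(1+r)⌉ = ⌈13.690⌉ = 14 payments; the last is £58.88.
Total paid = 13·£85.00 + £58.88 = £1,163.88.
Total interest = total paid − principal = £1,163.88 − £1,000.00 = £163.88.

£164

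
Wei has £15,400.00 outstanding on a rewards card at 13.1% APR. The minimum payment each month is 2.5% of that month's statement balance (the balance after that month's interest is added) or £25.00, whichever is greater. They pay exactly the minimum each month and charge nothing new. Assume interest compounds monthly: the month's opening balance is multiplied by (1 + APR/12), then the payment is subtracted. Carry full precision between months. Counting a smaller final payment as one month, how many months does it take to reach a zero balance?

242 months

Monthly rate r = 13.1%/12 = 1.09167% = 0.0109167.
While 2.5% of the post-interest balance exceeds £25.00, each month B ← (B·(1+r))·(1 − 0.025), i.e. B shrinks by the factor (1+r)·0.975 = 0.98564.
This holds for months 1–190. Entering month 191 the balance is £987.00; 2.5% of the post-interest balance is now below £25.00, so the flat £25.00 minimum applies from here.
From month 191 a fixed £25.00 at rate r clears £987.00 in 52 more payments. Total: 190 + 52 = 242 months.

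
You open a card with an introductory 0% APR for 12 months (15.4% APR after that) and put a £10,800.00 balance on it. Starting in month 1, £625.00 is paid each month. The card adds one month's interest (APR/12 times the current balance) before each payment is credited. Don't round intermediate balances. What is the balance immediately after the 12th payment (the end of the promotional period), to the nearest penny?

Promo months 1–12 at r₀ = 0%/12 = 0; months 13+ at r₁ = 15.4%/12 = 0.0128333.
After month 12 (no interest yet): B = £10,800.00 − 12·£625.00 = £3,300.00.

£3,300.00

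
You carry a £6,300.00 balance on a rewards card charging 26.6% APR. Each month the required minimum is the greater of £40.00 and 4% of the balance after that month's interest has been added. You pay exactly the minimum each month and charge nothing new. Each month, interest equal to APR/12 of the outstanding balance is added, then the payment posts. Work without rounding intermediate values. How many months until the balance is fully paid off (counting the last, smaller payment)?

Monthly rate r = 26.6%/12 = 2.21667% = 0.0221667.
While 4% of the post-interest balance exceeds £40.00, each month B ← (B·(1+r))·(1 − 0.04), i.e. B shrinks by the factor (1+r)·0.96 = 0.98128.
This holds for months 1–99. Entering month 100 the balance is £970.16; 4% of the post-interest balance is now below £40.00, so the flat £40.00 minimum applies from here.
From month 100 a fixed £40.00 at rate r clears £970.16 in 36 more payments. Total: 99 + 36 = 135 months.

135 months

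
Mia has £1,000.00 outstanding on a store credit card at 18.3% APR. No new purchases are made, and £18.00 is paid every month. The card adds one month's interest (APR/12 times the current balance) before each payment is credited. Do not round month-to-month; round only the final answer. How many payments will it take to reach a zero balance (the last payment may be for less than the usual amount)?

125 payments

Monthly rate r = 18.3%/12 = 1.525% = 0.01525.
Recurrence: B ← B·(1+r) − £18.00.
Month 1: interest £15.25; balance after payment £997.25.
Month 2: interest £15.21; balance after payment £994.46.
Closed form: n = −ln(1 − rB₀/P)/ln(1+r) = −ln(0.15278)/ln(1.01525) ≈ 124.135, so the balance reaches zero during payment 125.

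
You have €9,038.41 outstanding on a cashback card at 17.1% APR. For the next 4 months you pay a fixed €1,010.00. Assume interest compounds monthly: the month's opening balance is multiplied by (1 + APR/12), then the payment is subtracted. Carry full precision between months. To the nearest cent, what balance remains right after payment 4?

€5,437.54

Monthly rate r = 17.1%/12 = 1.425% = 0.01425.
Each month: B ← B·(1+r) − €1,010.00.
Month 1: interest €128.80; balance after payment €8,157.21.
Month 2: interest €116.24; balance after payment €7,263.45.
Month 3: interest €103.50; balance after payment €6,356.95.
Month 4: interest €90.59; balance after payment €5,437.54.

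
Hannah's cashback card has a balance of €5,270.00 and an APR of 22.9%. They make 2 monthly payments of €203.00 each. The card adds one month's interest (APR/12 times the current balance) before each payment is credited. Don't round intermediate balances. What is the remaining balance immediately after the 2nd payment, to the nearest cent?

Monthly rate r = 22.9%/12 = 1.90833% = 0.0190833.
Each month: B ← B·(1+r) − €203.00.
Month 1: interest €100.57; balance after payment €5,167.57.
Month 2: interest €98.61; balance after payment €5,063.18.

€5,063.18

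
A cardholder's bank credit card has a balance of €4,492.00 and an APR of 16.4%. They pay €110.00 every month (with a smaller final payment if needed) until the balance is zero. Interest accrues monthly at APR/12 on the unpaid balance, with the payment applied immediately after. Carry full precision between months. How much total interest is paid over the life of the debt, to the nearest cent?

Monthly rate r = 16.4%/12 = 1.36667% = 0.0136667.
Payoff takes n = ⌈−ln(1 − rB₀/P)/ln(1+r)⌉ = ⌈60.163⌉ = 61 payments; the last is €18.07.
Total paid = 60·€110.00 + €18.07 = €6,618.07.
Total interest = total paid − principal = €6,618.07 − €4,492.00 = €2,126.07.

€2,126.07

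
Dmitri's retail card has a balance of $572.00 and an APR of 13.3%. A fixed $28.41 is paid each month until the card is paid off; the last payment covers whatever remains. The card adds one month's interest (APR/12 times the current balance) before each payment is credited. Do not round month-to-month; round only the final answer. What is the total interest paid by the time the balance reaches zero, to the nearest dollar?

$79

Monthly rate r = 13.3%/12 = 1.10833% = 0.0110833.
Payoff takes n = ⌈−ln(1 − rB₀/P)/ln(1+r)⌉ = ⌈22.909⌉ = 23 payments; the last is $25.83.
Total paid = 22·$28.41 + $25.83 = $650.85.
Total interest = total paid − principal = $650.85 − $572.00 = $78.85.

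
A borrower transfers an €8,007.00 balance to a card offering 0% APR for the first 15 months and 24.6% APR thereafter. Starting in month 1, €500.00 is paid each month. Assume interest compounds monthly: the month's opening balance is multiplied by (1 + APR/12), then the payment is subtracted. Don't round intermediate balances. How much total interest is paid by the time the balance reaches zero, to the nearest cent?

€10.75

Promo months 1–15 at r₀ = 0%/12 = 0; months 16+ at r₁ = 24.6%/12 = 0.0205.
After month 15 (no interest yet): B = €8,007.00 − 15·€500.00 = €507.00.
Then at r₁ with €500.00/mo: n₂ = −ln(1 − r₁·B/P)/ln(1+r₁) ≈ 1.04 → 2 more payments.
Total paid = 16·€500.00 + €17.75 = €8,017.75; interest = €8,017.75 − €8,007.00 = €10.75.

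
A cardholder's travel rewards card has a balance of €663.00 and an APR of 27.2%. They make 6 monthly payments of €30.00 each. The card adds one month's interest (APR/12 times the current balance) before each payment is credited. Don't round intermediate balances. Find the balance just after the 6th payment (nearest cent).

Monthly rate r = 27.2%/12 = 2.26667% = 0.0226667.
Each month: B ← B·(1+r) − €30.00.
Month 1: interest €15.03; balance after payment €648.03.
Month 2: interest €14.69; balance after payment €632.72.
Month 3: interest €14.34; balance after payment €617.06.
Month 4: interest €13.99; balance after payment €601.04.
Month 5: interest €13.62; balance after payment €584.67.
Month 6: interest €13.25; balance after payment €567.92.

€567.92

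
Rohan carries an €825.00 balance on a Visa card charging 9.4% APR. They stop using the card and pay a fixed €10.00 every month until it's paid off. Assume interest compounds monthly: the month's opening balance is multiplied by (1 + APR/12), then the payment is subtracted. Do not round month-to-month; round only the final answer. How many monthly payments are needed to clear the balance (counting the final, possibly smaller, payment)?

Monthly rate r = 9.4%/12 = 0.783333% = 0.00783333.
Recurrence: B ← B·(1+r) − €10.00.
Month 1: interest €6.46; balance after payment €821.46.
Month 2: interest €6.43; balance after payment €817.90.
Closed form: n = −ln(1 − rB₀/P)/ln(1+r) = −ln(0.35375)/ln(1.00783) ≈ 133.178, so the balance reaches zero during payment 134.

134 payments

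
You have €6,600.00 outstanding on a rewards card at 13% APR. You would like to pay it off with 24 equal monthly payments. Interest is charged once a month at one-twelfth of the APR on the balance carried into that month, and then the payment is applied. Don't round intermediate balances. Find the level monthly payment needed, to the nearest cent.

€313.78

Monthly rate r = 13%/12 = 1.08333% = 0.0108333.
Level-payment amortization: P = B₀·r / (1 − (1+r)^(−n)) = 6600.00·0.0108333 / (1 − 1.01083^(−24)).
Denominator 1 − (1+r)^(−24) = 0.227869542.
P = 71.5 / 0.227869542 ≈ 313.78.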